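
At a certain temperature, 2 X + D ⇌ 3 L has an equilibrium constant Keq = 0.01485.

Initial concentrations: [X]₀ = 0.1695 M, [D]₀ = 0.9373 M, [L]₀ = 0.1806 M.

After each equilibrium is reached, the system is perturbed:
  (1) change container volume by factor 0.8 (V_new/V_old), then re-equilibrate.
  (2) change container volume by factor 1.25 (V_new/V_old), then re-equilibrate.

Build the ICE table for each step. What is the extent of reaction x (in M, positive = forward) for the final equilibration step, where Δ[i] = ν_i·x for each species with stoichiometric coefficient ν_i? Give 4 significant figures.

x = 0 M

Q₀ = 0.2187 vs Keq = 0.01485 ⇒ Q>K, reverse
Step 1:
                    X           D           L
  init         0.1695      0.9373      0.1806
  Δ           0.05971     0.02985    -0.08956
  eq           0.2292      0.9672     0.09104
  solve Keq expr → x = -0.02985; check Q = 0.01485
Then change container volume by factor 0.8 (V_new/V_old).
Step 2:
                    X           D           L
  init         0.2865       1.209      0.1138
  Δ                 0           0           0
  eq           0.2865       1.209      0.1138
  solve Keq expr → x = 0; check Q = 0.01485
Then change container volume by factor 1.25 (V_new/V_old).
Step 3:
                    X           D           L
  init         0.2292      0.9672     0.09104
  Δ                 0           0           0
  eq           0.2292      0.9672     0.09104
  solve Keq expr → x = 0; check Q = 0.01485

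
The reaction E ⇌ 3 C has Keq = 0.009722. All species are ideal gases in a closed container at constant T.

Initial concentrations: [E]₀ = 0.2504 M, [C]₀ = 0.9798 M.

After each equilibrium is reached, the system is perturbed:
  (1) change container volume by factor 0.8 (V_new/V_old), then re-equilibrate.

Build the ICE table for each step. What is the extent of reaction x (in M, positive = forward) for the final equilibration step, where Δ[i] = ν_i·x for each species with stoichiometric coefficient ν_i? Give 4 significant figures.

Q₀ = 3.756 vs Keq = 0.009722 ⇒ Q>K, reverse
Step 1:
                   E          C
  I           0.2504     0.9798
  C           0.2694    -0.8082
  E           0.5198     0.1716
  solve Keq expr → x = -0.2694; check Q = 0.009722
Then change container volume by factor 0.8 (V_new/V_old).
Step 2:
                   E          C
  I           0.6497     0.2145
  C         0.009582   -0.02875
  E           0.6593     0.1858
  solve Keq expr → x = -0.009582; check Q = 0.009722

x = -0.009582 M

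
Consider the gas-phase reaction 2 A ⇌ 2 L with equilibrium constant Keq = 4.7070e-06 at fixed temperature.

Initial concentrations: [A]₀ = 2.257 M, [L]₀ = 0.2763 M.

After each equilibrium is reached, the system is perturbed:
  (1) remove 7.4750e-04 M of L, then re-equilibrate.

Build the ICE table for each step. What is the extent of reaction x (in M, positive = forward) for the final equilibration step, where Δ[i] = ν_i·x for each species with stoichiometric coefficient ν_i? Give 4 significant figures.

x = 3.7294e-04 M

Q₀ = 0.01499 vs Keq = 4.7070e-06 ⇒ Q>K, reverse
Step 1:
                    A           L
  Initial       2.257      0.2763
  Change       0.2708     -0.2708
  Equil         2.528    0.005484
  solve Keq expr → x = -0.1354; check Q = 4.7070e-06
Then remove 7.4750e-04 M of L.
Step 2:
                    A           L
  Initial       2.528    0.004737
  Change  -7.4588e-04  7.4588e-04
  Equil         2.527    0.005483
  solve Keq expr → x = 3.7294e-04; check Q = 4.7070e-06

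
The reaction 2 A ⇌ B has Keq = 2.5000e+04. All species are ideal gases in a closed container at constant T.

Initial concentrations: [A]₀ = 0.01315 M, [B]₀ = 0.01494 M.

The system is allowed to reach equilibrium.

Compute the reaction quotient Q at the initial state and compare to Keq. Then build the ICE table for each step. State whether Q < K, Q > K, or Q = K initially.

Q₀ = 86.4; Q < K (proceeds forward)

Q₀ = 86.4 vs Keq = 2.5000e+04 ⇒ Q<K, forward
Step 1:
                    A           B
  Initial     0.01315     0.01494
  Change     -0.01223    0.006116
  Equil    9.1774e-04     0.02106
  solve Keq expr → x = 0.006116; check Q = 2.5000e+04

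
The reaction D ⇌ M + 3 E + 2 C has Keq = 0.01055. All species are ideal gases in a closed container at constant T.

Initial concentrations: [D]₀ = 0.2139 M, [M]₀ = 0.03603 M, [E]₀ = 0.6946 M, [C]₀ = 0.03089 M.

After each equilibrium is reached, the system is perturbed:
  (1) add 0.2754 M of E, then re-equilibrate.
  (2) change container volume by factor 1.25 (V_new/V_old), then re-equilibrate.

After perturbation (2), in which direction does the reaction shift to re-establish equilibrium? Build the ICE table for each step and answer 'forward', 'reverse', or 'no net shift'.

Direction: forward

Q₀ = 5.3863e-05 vs Keq = 0.01055 ⇒ Q<K, forward
Step 1:
                    D           M           E           C
  I            0.2139     0.03603      0.6946     0.03089
  C          -0.06196     0.06196      0.1859      0.1239
  E            0.1519     0.09799      0.8805      0.1548
  solve Keq expr → x = 0.06196; check Q = 0.01055
Then add 0.2754 M of E.
Step 2:
                    D           M           E           C
  I            0.1519     0.09799       1.156      0.1548
  C           0.01511    -0.01511    -0.04532    -0.03021
  E             0.167     0.08288       1.111      0.1246
  solve Keq expr → x = -0.01511; check Q = 0.01055
Then change container volume by factor 1.25 (V_new/V_old).
Step 3:
                    D           M           E           C
  I            0.1336     0.06631      0.8884     0.09968
  C          -0.01695     0.01695     0.05085      0.0339
  E            0.1167     0.08326      0.9393      0.1336
  solve Keq expr → x = 0.01695; check Q = 0.01055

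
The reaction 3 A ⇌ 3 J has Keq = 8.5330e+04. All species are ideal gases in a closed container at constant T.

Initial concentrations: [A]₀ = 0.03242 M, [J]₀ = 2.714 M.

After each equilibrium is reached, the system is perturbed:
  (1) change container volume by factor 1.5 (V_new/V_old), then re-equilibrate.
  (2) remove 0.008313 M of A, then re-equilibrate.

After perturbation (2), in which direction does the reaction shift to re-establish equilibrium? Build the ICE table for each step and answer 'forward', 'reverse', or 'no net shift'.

Q₀ = 5.8667e+05 vs Keq = 8.5330e+04 ⇒ Q>K, reverse
Step 1:
                  A         J
  Initial   0.03242     2.714
  Change    0.02858  -0.02858
  Equil       0.061     2.685
  solve Keq expr → x = -0.009526; check Q = 8.5330e+04
Then change container volume by factor 1.5 (V_new/V_old).
Step 2:
                  A         J
  Initial   0.04067      1.79
  Change          0         0
  Equil     0.04067      1.79
  solve Keq expr → x = 0; check Q = 8.5330e+04
Then remove 0.008313 M of A.
Step 3:
                  A         J
  Initial   0.03235      1.79
  Change   0.008128 -0.008128
  Equil     0.04048     1.782
  solve Keq expr → x = -0.002709; check Q = 8.5330e+04

Direction: reverse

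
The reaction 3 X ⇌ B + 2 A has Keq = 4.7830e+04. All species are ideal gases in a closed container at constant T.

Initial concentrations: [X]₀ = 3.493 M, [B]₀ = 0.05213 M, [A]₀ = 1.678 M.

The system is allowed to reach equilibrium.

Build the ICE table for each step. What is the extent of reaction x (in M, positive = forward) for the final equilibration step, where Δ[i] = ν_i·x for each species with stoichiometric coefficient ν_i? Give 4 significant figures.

Q₀ = 0.003444 vs Keq = 4.7830e+04 ⇒ Q<K, forward
Step 1:
                    X           B           A
  init          3.493     0.05213       1.678
  Δ             -3.42        1.14        2.28
  eq          0.07309       1.192       3.958
  solve Keq expr → x = 1.14; check Q = 4.7830e+04

x = 1.14 M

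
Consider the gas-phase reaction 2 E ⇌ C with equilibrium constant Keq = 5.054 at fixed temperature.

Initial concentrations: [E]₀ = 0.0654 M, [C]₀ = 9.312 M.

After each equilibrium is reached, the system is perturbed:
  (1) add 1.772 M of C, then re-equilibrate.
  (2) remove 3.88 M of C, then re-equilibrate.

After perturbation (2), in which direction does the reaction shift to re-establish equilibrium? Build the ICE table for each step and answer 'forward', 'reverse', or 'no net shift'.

Direction: forward

Q₀ = 2177 vs Keq = 5.054 ⇒ Q>K, reverse
Step 1:
                   E          C
  Initial     0.0654      9.312
  Change       1.246    -0.6229
  Equil        1.311      8.689
  solve Keq expr → x = -0.6229; check Q = 5.054
Then add 1.772 M of C.
Step 2:
                   E          C
  Initial      1.311      10.46
  Change      0.1233   -0.06163
  Equil        1.434       10.4
  solve Keq expr → x = -0.06163; check Q = 5.054
Then remove 3.88 M of C.
Step 3:
                   E          C
  Initial      1.434      6.519
  Change     -0.2863     0.1431
  Equil        1.148      6.663
  solve Keq expr → x = 0.1431; check Q = 5.054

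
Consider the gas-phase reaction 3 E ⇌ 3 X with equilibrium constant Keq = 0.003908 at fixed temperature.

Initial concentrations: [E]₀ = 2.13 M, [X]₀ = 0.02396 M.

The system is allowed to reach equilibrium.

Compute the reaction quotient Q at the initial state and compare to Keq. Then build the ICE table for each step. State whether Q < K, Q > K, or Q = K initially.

Q₀ = 1.4234e-06 vs Keq = 0.003908 ⇒ Q<K, forward
Step 1:
                  E         X
  Initial      2.13   0.02396
  Change    -0.2691    0.2691
  Equil       1.861    0.2931
  solve Keq expr → x = 0.08972; check Q = 0.003908

Q₀ = 1.4234e-06; Q < K (proceeds forward)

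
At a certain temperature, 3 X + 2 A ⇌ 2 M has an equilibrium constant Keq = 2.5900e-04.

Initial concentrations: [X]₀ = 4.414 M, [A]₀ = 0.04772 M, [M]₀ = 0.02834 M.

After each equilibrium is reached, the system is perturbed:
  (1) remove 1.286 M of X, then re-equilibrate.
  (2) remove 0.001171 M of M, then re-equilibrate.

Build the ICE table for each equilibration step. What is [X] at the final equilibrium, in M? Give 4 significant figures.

[X]_eq = 3.159 M

Q₀ = 0.004101 vs Keq = 2.5900e-04 ⇒ Q>K, reverse
Step 1:
                  X         A         M
  I           4.414   0.04772   0.02834
  C         0.02757   0.01838  -0.01838
  E           4.442    0.0661  0.009958
  solve Keq expr → x = -0.009191; check Q = 2.5900e-04
Then remove 1.286 M of X.
Step 2:
                  X         A         M
  I           3.156    0.0661  0.009958
  C        0.005474  0.003649 -0.003649
  E           3.161   0.06975  0.006309
  solve Keq expr → x = -0.001825; check Q = 2.5900e-04
Then remove 0.001171 M of M.
Step 3:
                  X         A         M
  I           3.161   0.06975  0.005138
  C       -0.001604  -0.00107   0.00107
  E           3.159   0.06868  0.006207
  solve Keq expr → x = 5.3477e-04; check Q = 2.5900e-04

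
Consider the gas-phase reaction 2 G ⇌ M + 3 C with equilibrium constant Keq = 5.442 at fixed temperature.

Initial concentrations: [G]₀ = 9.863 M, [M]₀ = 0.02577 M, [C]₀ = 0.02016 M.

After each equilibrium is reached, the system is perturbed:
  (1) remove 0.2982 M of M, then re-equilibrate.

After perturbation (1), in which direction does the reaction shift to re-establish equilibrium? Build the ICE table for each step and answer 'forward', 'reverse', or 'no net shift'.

Direction: forward

Q₀ = 2.1705e-09 vs Keq = 5.442 ⇒ Q<K, forward
Step 1:
                    G           M           C
  init          9.863     0.02577     0.02016
  Δ            -3.387       1.694       5.081
  eq            6.476       1.719       5.101
  solve Keq expr → x = 1.694; check Q = 5.442
Then remove 0.2982 M of M.
Step 2:
                    G           M           C
  init          6.476       1.421       5.101
  Δ           -0.1251     0.06255      0.1877
  eq            6.351       1.484       5.289
  solve Keq expr → x = 0.06255; check Q = 5.442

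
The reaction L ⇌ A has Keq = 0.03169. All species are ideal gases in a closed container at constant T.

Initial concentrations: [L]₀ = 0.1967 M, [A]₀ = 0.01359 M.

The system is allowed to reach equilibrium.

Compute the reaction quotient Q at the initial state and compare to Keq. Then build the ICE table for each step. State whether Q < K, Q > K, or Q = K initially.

Q₀ = 0.06909 vs Keq = 0.03169 ⇒ Q>K, reverse
Step 1:
                    L           A
  Initial      0.1967     0.01359
  Change     0.007131   -0.007131
  Equil        0.2038    0.006459
  solve Keq expr → x = -0.007131; check Q = 0.03169

Q₀ = 0.06909; Q > K (proceeds reverse)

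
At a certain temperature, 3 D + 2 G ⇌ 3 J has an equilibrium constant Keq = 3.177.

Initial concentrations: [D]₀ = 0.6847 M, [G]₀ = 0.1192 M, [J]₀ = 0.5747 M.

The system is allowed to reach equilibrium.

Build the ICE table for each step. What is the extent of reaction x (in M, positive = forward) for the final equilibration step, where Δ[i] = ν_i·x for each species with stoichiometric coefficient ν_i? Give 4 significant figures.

x = -0.04707 M

Q₀ = 41.62 vs Keq = 3.177 ⇒ Q>K, reverse
Step 1:
                  D         G         J
  Initial    0.6847    0.1192    0.5747
  Change     0.1412   0.09414   -0.1412
  Equil      0.8259    0.2133    0.4335
  solve Keq expr → x = -0.04707; check Q = 3.177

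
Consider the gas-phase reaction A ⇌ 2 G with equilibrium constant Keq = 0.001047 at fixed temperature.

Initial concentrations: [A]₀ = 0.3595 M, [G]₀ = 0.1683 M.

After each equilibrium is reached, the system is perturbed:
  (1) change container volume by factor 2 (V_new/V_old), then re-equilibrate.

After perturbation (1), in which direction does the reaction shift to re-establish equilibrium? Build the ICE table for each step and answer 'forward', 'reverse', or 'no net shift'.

Q₀ = 0.07879 vs Keq = 0.001047 ⇒ Q>K, reverse
Step 1:
                  A         G
  I          0.3595    0.1683
  C          0.0735    -0.147
  E           0.433   0.02129
  solve Keq expr → x = -0.0735; check Q = 0.001047
Then change container volume by factor 2 (V_new/V_old).
Step 2:
                  A         G
  I          0.2165   0.01065
  C       -0.002167  0.004334
  E          0.2143   0.01498
  solve Keq expr → x = 0.002167; check Q = 0.001047

Direction: forward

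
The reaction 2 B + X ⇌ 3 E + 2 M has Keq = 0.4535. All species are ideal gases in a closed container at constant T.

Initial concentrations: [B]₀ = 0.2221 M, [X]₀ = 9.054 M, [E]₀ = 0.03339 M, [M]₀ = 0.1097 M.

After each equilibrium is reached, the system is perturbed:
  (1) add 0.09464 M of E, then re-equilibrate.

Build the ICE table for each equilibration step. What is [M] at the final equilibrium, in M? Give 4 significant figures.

[M]_eq = 0.2942 M

Q₀ = 1.0031e-06 vs Keq = 0.4535 ⇒ Q<K, forward
Step 1:
                   B          X          E          M
  Initial     0.2221      9.054    0.03339     0.1097
  Change     -0.1942    -0.0971     0.2913     0.1942
  Equil       0.0279      8.957     0.3247     0.3039
  solve Keq expr → x = 0.0971; check Q = 0.4535
Then add 0.09464 M of E.
Step 2:
                   B          X          E          M
  Initial     0.0279      8.957     0.4193     0.3039
  Change    0.009689   0.004844   -0.01453  -0.009689
  Equil      0.03759      8.962     0.4048     0.2942
  solve Keq expr → x = -0.004844; check Q = 0.4535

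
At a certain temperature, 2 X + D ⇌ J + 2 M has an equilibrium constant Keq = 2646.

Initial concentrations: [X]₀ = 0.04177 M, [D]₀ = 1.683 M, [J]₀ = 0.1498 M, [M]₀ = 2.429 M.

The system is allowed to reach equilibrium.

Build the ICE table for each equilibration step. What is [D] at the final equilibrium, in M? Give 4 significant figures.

[D]_eq = 1.67 M

Q₀ = 301 vs Keq = 2646 ⇒ Q<K, forward
Step 1:
                  X         D         J         M
  Initial   0.04177     1.683    0.1498     2.429
  Change   -0.02684  -0.01342   0.01342   0.02684
  Equil     0.01493      1.67    0.1632     2.456
  solve Keq expr → x = 0.01342; check Q = 2646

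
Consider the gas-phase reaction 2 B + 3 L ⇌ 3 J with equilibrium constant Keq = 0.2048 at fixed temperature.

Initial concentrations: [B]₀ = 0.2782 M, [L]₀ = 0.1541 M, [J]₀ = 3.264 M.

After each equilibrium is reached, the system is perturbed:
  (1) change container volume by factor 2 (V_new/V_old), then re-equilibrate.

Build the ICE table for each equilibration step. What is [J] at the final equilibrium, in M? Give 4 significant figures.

Q₀ = 1.2278e+05 vs Keq = 0.2048 ⇒ Q>K, reverse
Step 1:
                   B          L          J
  init        0.2782     0.1541      3.264
  Δ            1.191      1.786     -1.786
  eq           1.469       1.94      1.478
  solve Keq expr → x = -0.5954; check Q = 0.2048
Then change container volume by factor 2 (V_new/V_old).
Step 2:
                   B          L          J
  init        0.7345     0.9701     0.7389
  Δ           0.1014      0.152     -0.152
  eq          0.8358      1.122     0.5869
  solve Keq expr → x = -0.05068; check Q = 0.2048

[J]_eq = 0.5869 M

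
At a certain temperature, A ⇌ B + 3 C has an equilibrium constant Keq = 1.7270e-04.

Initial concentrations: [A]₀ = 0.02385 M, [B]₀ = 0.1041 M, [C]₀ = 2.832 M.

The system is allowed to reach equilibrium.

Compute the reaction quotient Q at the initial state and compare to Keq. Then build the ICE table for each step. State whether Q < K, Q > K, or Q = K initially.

Q₀ = 99.14 vs Keq = 1.7270e-04 ⇒ Q>K, reverse
Step 1:
                   A          B          C
  I          0.02385     0.1041      2.832
  C           0.1041    -0.1041    -0.3123
  E           0.1279 1.3813e-06       2.52
  solve Keq expr → x = -0.1041; check Q = 1.7270e-04

Q₀ = 99.14; Q > K (proceeds reverse)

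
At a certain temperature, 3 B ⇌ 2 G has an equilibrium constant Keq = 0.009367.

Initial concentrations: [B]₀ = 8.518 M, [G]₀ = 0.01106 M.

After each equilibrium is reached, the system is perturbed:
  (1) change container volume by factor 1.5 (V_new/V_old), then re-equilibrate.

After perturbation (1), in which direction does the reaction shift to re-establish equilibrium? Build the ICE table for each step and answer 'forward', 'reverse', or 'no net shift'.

Direction: reverse

Q₀ = 1.9792e-07 vs Keq = 0.009367 ⇒ Q<K, forward
Step 1:
                  B         G
  init        8.518   0.01106
  Δ          -2.257     1.505
  eq          6.261     1.516
  solve Keq expr → x = 0.7525; check Q = 0.009367
Then change container volume by factor 1.5 (V_new/V_old).
Step 2:
                  B         G
  init        4.174     1.011
  Δ          0.1919   -0.1279
  eq          4.366    0.8828
  solve Keq expr → x = -0.06396; check Q = 0.009367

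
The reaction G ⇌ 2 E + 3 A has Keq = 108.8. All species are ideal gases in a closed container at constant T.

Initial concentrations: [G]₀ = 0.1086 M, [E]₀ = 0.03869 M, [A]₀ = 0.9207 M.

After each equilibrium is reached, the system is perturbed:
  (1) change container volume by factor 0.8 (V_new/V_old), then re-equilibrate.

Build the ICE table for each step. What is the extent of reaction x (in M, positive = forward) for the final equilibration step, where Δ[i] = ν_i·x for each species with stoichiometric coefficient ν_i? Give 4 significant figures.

x = -0.001925 M

Q₀ = 0.01076 vs Keq = 108.8 ⇒ Q<K, forward
Step 1:
                   G          E          A
  Initial     0.1086    0.03869     0.9207
  Change     -0.1075     0.2149     0.3224
  Equil     0.001136     0.2536      1.243
  solve Keq expr → x = 0.1075; check Q = 108.8
Then change container volume by factor 0.8 (V_new/V_old).
Step 2:
                   G          E          A
  Initial    0.00142      0.317      1.554
  Change    0.001925   -0.00385  -0.005775
  Equil     0.003344     0.3132      1.548
  solve Keq expr → x = -0.001925; check Q = 108.8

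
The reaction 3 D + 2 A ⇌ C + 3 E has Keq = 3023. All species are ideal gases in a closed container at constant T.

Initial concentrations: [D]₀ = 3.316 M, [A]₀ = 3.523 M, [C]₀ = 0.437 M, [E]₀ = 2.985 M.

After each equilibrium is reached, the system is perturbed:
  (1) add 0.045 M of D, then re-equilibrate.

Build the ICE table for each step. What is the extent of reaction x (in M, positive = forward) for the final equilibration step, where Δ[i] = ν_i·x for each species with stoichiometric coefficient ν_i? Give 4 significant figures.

Q₀ = 0.02568 vs Keq = 3023 ⇒ Q<K, forward
Step 1:
                  D         A         C         E
  I           3.316     3.523     0.437     2.985
  C          -2.969    -1.979    0.9897     2.969
  E           0.347     1.544     1.427     5.954
  solve Keq expr → x = 0.9897; check Q = 3023
Then add 0.045 M of D.
Step 2:
                  D         A         C         E
  I           0.392     1.544     1.427     5.954
  C        -0.03789  -0.02526   0.01263   0.03789
  E          0.3542     1.518     1.439     5.992
  solve Keq expr → x = 0.01263; check Q = 3023

x = 0.01263 M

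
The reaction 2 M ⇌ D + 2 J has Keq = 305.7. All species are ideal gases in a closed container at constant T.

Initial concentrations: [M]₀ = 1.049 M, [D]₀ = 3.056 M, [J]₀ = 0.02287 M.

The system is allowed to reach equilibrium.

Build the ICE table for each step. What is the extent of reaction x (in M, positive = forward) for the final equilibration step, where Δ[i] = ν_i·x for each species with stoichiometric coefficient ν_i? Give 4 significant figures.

Q₀ = 0.001453 vs Keq = 305.7 ⇒ Q<K, forward
Step 1:
                   M          D          J
  init         1.049      3.056    0.02287
  Δ           -0.945     0.4725      0.945
  eq           0.104      3.529     0.9679
  solve Keq expr → x = 0.4725; check Q = 305.7

x = 0.4725 M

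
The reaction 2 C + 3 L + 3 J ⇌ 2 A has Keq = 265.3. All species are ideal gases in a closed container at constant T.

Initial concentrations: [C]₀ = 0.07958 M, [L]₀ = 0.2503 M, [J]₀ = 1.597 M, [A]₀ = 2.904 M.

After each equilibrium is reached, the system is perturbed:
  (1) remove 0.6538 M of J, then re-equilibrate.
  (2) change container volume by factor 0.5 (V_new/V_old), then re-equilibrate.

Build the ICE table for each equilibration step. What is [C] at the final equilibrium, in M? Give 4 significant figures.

Q₀ = 2.0849e+04 vs Keq = 265.3 ⇒ Q>K, reverse
Step 1:
                  C         L         J         A
  I         0.07958    0.2503     1.597     2.904
  C          0.1417    0.2125    0.2125   -0.1417
  E          0.2213    0.4628      1.81     2.762
  solve Keq expr → x = -0.07084; check Q = 265.3
Then remove 0.6538 M of J.
Step 2:
                  C         L         J         A
  I          0.2213    0.4628     1.156     2.762
  C         0.06324   0.09485   0.09485  -0.06324
  E          0.2845    0.5577     1.251     2.699
  solve Keq expr → x = -0.03162; check Q = 265.3
Then change container volume by factor 0.5 (V_new/V_old).
Step 3:
                  C         L         J         A
  I           0.569     1.115     2.501     5.398
  C         -0.3236   -0.4854   -0.4854    0.3236
  E          0.2454      0.63     2.016     5.722
  solve Keq expr → x = 0.1618; check Q = 265.3

[C]_eq = 0.2454 M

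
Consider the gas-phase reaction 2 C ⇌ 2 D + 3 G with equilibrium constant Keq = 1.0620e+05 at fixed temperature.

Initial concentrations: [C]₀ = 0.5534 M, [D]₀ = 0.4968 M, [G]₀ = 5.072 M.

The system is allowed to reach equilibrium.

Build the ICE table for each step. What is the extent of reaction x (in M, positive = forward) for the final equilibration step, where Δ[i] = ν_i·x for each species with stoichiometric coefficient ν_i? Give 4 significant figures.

Q₀ = 105.2 vs Keq = 1.0620e+05 ⇒ Q<K, forward
Step 1:
                    C           D           G
  I            0.5534      0.4968       5.072
  C           -0.5098      0.5098      0.7648
  E           0.04356       1.007       5.837
  solve Keq expr → x = 0.2549; check Q = 1.0620e+05

x = 0.2549 M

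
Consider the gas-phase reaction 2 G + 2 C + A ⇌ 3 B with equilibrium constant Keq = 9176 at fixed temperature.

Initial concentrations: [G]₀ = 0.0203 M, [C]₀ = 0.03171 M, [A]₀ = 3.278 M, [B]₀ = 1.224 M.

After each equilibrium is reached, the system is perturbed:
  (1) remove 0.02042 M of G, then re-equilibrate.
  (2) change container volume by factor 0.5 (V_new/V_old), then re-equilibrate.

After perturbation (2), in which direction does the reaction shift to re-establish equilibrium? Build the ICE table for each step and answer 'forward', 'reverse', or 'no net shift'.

Q₀ = 1.3501e+06 vs Keq = 9176 ⇒ Q>K, reverse
Step 1:
                    G           C           A           B
  Initial      0.0203     0.03171       3.278       1.224
  Change      0.05765     0.05765     0.02882    -0.08647
  Equil       0.07795     0.08936       3.307       1.138
  solve Keq expr → x = -0.02882; check Q = 9176
Then remove 0.02042 M of G.
Step 2:
                    G           C           A           B
  Initial     0.05753     0.08936       3.307       1.138
  Change      0.01062     0.01062    0.005312    -0.01594
  Equil       0.06815     0.09998       3.312       1.122
  solve Keq expr → x = -0.005312; check Q = 9176
Then change container volume by factor 0.5 (V_new/V_old).
Step 3:
                    G           C           A           B
  Initial      0.1363         0.2       6.624       2.243
  Change     -0.04453    -0.04453    -0.02226     0.06679
  Equil       0.09177      0.1554       6.602        2.31
  solve Keq expr → x = 0.02226; check Q = 9176

Direction: forward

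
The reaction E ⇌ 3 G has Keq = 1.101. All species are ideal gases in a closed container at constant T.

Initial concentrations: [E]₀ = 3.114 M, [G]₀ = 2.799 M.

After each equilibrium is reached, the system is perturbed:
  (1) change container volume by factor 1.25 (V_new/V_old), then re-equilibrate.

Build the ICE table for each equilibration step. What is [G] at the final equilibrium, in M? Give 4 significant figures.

[G]_eq = 1.448 M

Q₀ = 7.042 vs Keq = 1.101 ⇒ Q>K, reverse
Step 1:
                   E          G
  Initial      3.114      2.799
  Change      0.4093     -1.228
  Equil        3.523      1.571
  solve Keq expr → x = -0.4093; check Q = 1.101
Then change container volume by factor 1.25 (V_new/V_old).
Step 2:
                   E          G
  Initial      2.819      1.257
  Change    -0.06353     0.1906
  Equil        2.755      1.448
  solve Keq expr → x = 0.06353; check Q = 1.101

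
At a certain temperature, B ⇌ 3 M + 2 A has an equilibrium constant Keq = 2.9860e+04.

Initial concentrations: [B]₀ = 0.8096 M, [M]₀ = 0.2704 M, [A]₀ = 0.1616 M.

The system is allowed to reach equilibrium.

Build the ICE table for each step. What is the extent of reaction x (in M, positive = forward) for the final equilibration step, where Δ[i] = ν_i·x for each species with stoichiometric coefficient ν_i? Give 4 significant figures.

Q₀ = 6.3772e-04 vs Keq = 2.9860e+04 ⇒ Q<K, forward
Step 1:
                   B          M          A
  I           0.8096     0.2704     0.1616
  C          -0.8075      2.423      1.615
  E         0.002065      2.693      1.777
  solve Keq expr → x = 0.8075; check Q = 2.9860e+04

x = 0.8075 M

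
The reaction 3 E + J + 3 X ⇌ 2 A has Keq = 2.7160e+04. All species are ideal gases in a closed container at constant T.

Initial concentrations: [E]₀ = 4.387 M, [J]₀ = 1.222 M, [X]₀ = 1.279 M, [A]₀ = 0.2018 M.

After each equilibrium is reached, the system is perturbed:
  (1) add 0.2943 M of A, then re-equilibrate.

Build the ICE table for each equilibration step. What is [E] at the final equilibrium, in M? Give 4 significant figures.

[E]_eq = 3.122 M

Q₀ = 1.8865e-04 vs Keq = 2.7160e+04 ⇒ Q<K, forward
Step 1:
                  E         J         X         A
  I           4.387     1.222     1.279    0.2018
  C          -1.267   -0.4224    -1.267    0.8448
  E            3.12    0.7996   0.01184     1.047
  solve Keq expr → x = 0.4224; check Q = 2.7160e+04
Then add 0.2943 M of A.
Step 2:
                  E         J         X         A
  I            3.12    0.7996   0.01184     1.341
  C        0.002104 7.0134e-04  0.002104 -0.001403
  E           3.122    0.8003   0.01395     1.339
  solve Keq expr → x = -7.0134e-04; check Q = 2.7160e+04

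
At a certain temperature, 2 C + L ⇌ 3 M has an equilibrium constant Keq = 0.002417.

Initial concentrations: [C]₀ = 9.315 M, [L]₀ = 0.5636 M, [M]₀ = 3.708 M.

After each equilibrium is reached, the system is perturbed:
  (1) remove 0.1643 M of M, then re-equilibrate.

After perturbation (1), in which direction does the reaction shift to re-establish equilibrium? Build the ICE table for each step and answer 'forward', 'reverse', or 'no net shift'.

Q₀ = 1.043 vs Keq = 0.002417 ⇒ Q>K, reverse
Step 1:
                  C         L         M
  I           9.315    0.5636     3.708
  C           1.953    0.9764    -2.929
  E           11.27      1.54    0.7789
  solve Keq expr → x = -0.9764; check Q = 0.002417
Then remove 0.1643 M of M.
Step 2:
                  C         L         M
  I           11.27      1.54    0.6146
  C         -0.1007  -0.05037    0.1511
  E           11.17      1.49    0.7657
  solve Keq expr → x = 0.05037; check Q = 0.002417

Direction: forward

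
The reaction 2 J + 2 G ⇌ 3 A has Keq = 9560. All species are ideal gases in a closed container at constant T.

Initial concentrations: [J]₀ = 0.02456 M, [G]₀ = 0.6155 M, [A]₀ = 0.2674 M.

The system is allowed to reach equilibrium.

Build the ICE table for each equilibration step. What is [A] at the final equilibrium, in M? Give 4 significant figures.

[A]_eq = 0.3 M

Q₀ = 83.67 vs Keq = 9560 ⇒ Q<K, forward
Step 1:
                    J           G           A
  init        0.02456      0.6155      0.2674
  Δ          -0.02173    -0.02173     0.03259
  eq          0.00283      0.5938         0.3
  solve Keq expr → x = 0.01086; check Q = 9560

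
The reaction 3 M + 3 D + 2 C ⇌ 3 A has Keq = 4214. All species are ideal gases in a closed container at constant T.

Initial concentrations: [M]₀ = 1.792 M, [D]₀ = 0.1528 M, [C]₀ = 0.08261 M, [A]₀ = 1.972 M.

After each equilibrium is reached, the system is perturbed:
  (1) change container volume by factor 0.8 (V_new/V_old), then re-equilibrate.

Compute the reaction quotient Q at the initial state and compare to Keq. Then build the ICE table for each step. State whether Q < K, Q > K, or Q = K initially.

Q₀ = 5.4736e+04; Q > K (proceeds reverse)

Q₀ = 5.4736e+04 vs Keq = 4214 ⇒ Q>K, reverse
Step 1:
                    M           D           C           A
  init          1.792      0.1528     0.08261       1.972
  Δ           0.08192     0.08192     0.05461    -0.08192
  eq            1.874      0.2347      0.1372        1.89
  solve Keq expr → x = -0.02731; check Q = 4214
Then change container volume by factor 0.8 (V_new/V_old).
Step 2:
                    M           D           C           A
  init          2.342      0.2934      0.1715       2.363
  Δ          -0.04982    -0.04982    -0.03321     0.04982
  eq            2.293      0.2436      0.1383       2.412
  solve Keq expr → x = 0.01661; check Q = 4214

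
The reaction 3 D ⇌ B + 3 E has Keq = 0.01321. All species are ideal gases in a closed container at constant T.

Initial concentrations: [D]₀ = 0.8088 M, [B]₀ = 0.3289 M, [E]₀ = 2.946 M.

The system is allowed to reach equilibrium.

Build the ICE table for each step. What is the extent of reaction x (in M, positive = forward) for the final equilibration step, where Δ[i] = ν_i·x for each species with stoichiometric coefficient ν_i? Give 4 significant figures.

Q₀ = 15.89 vs Keq = 0.01321 ⇒ Q>K, reverse
Step 1:
                   D          B          E
  I           0.8088     0.3289      2.946
  C           0.9588    -0.3196    -0.9588
  E            1.768   0.009297      1.987
  solve Keq expr → x = -0.3196; check Q = 0.01321

x = -0.3196 M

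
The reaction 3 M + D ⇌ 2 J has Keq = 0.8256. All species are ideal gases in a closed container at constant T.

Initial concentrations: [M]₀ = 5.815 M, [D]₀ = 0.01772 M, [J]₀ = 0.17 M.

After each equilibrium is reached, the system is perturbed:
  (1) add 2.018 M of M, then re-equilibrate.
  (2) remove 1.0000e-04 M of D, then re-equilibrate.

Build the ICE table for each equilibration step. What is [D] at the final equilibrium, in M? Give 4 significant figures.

[D]_eq = 1.0810e-04 M

Q₀ = 0.008294 vs Keq = 0.8256 ⇒ Q<K, forward
Step 1:
                    M           D           J
  I             5.815     0.01772        0.17
  C          -0.05236    -0.01745     0.03491
  E             5.763  2.6576e-04      0.2049
  solve Keq expr → x = 0.01745; check Q = 0.8256
Then add 2.018 M of M.
Step 2:
                    M           D           J
  I             7.781  2.6576e-04      0.2049
  C       -4.7231e-04 -1.5744e-04  3.1487e-04
  E              7.78  1.0832e-04      0.2052
  solve Keq expr → x = 1.5744e-04; check Q = 0.8256
Then remove 1.0000e-04 M of D.
Step 3:
                    M           D           J
  I              7.78  8.3222e-06      0.2052
  C        2.9933e-04  9.9777e-05 -1.9955e-04
  E              7.78  1.0810e-04       0.205
  solve Keq expr → x = -9.9777e-05; check Q = 0.8256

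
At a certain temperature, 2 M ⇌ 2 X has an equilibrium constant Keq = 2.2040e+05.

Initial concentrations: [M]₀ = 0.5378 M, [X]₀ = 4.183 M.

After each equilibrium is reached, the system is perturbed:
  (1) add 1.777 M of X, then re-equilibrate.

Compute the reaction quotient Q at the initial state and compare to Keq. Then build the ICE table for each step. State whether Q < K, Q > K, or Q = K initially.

Q₀ = 60.5 vs Keq = 2.2040e+05 ⇒ Q<K, forward
Step 1:
                    M           X
  init         0.5378       4.183
  Δ           -0.5278      0.5278
  eq          0.01003       4.711
  solve Keq expr → x = 0.2639; check Q = 2.2040e+05
Then add 1.777 M of X.
Step 2:
                    M           X
  init        0.01003       6.488
  Δ          0.003777   -0.003777
  eq          0.01381       6.484
  solve Keq expr → x = -0.001889; check Q = 2.2040e+05

Q₀ = 60.5; Q < K (proceeds forward)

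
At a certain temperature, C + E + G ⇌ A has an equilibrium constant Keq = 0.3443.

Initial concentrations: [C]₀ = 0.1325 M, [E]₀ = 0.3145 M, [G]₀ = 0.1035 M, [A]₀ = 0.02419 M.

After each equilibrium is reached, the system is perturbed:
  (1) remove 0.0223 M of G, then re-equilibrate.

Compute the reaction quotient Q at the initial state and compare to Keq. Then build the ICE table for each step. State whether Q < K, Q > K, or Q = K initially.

Q₀ = 5.609; Q > K (proceeds reverse)

Q₀ = 5.609 vs Keq = 0.3443 ⇒ Q>K, reverse
Step 1:
                  C         E         G         A
  Initial    0.1325    0.3145    0.1035   0.02419
  Change    0.02195   0.02195   0.02195  -0.02195
  Equil      0.1544    0.3364    0.1254  0.002244
  solve Keq expr → x = -0.02195; check Q = 0.3443
Then remove 0.0223 M of G.
Step 2:
                  C         E         G         A
  Initial    0.1544    0.3364    0.1031  0.002244
  Change  3.8532e-04 3.8532e-04 3.8532e-04 -3.8532e-04
  Equil      0.1548    0.3368    0.1035  0.001859
  solve Keq expr → x = -3.8532e-04; check Q = 0.3443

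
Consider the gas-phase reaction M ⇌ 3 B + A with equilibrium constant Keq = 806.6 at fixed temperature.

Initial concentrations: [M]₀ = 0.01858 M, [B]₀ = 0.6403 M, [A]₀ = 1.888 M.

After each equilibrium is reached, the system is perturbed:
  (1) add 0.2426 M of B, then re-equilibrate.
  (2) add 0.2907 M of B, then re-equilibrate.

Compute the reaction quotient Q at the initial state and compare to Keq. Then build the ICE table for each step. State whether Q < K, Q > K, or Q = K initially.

Q₀ = 26.68; Q < K (proceeds forward)

Q₀ = 26.68 vs Keq = 806.6 ⇒ Q<K, forward
Step 1:
                   M          B          A
  init       0.01858     0.6403      1.888
  Δ         -0.01779    0.05337    0.01779
  eq      7.8865e-04     0.6937      1.906
  solve Keq expr → x = 0.01779; check Q = 806.6
Then add 0.2426 M of B.
Step 2:
                   M          B          A
  init    7.8865e-04     0.9363      1.906
  Δ         0.001128  -0.003385  -0.001128
  eq        0.001917     0.9329      1.905
  solve Keq expr → x = -0.001128; check Q = 806.6
Then add 0.2907 M of B.
Step 3:
                   M          B          A
  init      0.001917      1.224      1.905
  Δ          0.00233  -0.006989   -0.00233
  eq        0.004247      1.217      1.902
  solve Keq expr → x = -0.00233; check Q = 806.6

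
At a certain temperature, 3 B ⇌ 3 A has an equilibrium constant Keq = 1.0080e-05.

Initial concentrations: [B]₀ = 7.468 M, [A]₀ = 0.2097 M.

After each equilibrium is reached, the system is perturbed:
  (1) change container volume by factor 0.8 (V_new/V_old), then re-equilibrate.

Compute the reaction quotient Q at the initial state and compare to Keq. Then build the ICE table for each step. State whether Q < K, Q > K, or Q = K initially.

Q₀ = 2.2140e-05 vs Keq = 1.0080e-05 ⇒ Q>K, reverse
Step 1:
                    B           A
  I             7.468      0.2097
  C           0.04736    -0.04736
  E             7.515      0.1623
  solve Keq expr → x = -0.01579; check Q = 1.0080e-05
Then change container volume by factor 0.8 (V_new/V_old).
Step 2:
                    B           A
  I             9.394      0.2029
  C                 0           0
  E             9.394      0.2029
  solve Keq expr → x = 0; check Q = 1.0080e-05

Q₀ = 2.2140e-05; Q > K (proceeds reverse)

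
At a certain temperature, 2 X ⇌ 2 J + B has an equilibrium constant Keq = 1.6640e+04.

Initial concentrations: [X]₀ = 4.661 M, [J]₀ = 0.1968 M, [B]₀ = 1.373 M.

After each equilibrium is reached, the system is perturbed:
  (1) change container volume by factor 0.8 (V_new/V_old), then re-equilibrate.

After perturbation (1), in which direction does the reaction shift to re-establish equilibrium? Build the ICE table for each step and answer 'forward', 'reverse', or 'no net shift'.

Direction: reverse

Q₀ = 0.002448 vs Keq = 1.6640e+04 ⇒ Q<K, forward
Step 1:
                  X         J         B
  init        4.661    0.1968     1.373
  Δ           -4.59      4.59     2.295
  eq        0.07107     4.787     3.668
  solve Keq expr → x = 2.295; check Q = 1.6640e+04
Then change container volume by factor 0.8 (V_new/V_old).
Step 2:
                  X         J         B
  init      0.08884     5.983     4.585
  Δ         0.01026  -0.01026  -0.00513
  eq        0.09909     5.973      4.58
  solve Keq expr → x = -0.00513; check Q = 1.6640e+04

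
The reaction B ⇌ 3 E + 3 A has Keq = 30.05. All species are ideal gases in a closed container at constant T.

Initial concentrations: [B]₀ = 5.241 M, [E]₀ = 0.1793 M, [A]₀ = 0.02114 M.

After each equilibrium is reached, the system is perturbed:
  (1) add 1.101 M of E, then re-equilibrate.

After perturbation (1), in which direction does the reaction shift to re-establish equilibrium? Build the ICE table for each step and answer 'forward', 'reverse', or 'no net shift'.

Q₀ = 1.0391e-08 vs Keq = 30.05 ⇒ Q<K, forward
Step 1:
                    B           E           A
  I             5.241      0.1793     0.02114
  C           -0.7228       2.168       2.168
  E             4.518       2.348       2.189
  solve Keq expr → x = 0.7228; check Q = 30.05
Then add 1.101 M of E.
Step 2:
                    B           E           A
  I             4.518       3.449       2.189
  C            0.1514     -0.4541     -0.4541
  E              4.67       2.994       1.735
  solve Keq expr → x = -0.1514; check Q = 30.05

Direction: reverse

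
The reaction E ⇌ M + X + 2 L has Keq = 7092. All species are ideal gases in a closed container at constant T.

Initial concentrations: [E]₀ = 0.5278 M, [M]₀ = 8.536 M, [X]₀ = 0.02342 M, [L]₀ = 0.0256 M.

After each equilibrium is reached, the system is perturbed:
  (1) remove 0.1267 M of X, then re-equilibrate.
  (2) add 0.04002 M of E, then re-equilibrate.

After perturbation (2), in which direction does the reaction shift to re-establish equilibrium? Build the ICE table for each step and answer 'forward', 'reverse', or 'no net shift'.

Direction: forward

Q₀ = 2.4823e-04 vs Keq = 7092 ⇒ Q<K, forward
Step 1:
                  E         M         X         L
  I          0.5278     8.536   0.02342    0.0256
  C          -0.527     0.527     0.527     1.054
  E       8.1974e-04     9.063    0.5504      1.08
  solve Keq expr → x = 0.527; check Q = 7092
Then remove 0.1267 M of X.
Step 2:
                  E         M         X         L
  I       8.1974e-04     9.063    0.4237      1.08
  C       -1.8797e-04 1.8797e-04 1.8797e-04 3.7594e-04
  E       6.3177e-04     9.063    0.4239      1.08
  solve Keq expr → x = 1.8797e-04; check Q = 7092
Then add 0.04002 M of E.
Step 3:
                  E         M         X         L
  I         0.04065     9.063    0.4239      1.08
  C        -0.03985   0.03985   0.03985    0.0797
  E       8.0045e-04     9.103    0.4637      1.16
  solve Keq expr → x = 0.03985; check Q = 7092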